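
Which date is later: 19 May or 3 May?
19 May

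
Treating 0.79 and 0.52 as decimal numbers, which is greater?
0.79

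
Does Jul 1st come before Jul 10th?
Yes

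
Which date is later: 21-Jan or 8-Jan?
21-Jan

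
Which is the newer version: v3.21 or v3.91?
v3.91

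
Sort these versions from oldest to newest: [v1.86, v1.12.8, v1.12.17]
[v1.12.8, v1.12.17, v1.86]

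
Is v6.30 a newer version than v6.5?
Yes. Version numbers are compared segment by segment as integers, not as decimals: minor version 30 > 5, so v6.30 > v6.5 (even though the decimal 6.30 < 6.5).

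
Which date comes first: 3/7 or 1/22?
1/22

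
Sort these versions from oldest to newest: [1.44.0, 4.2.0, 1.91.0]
[1.44.0, 1.91.0, 4.2.0]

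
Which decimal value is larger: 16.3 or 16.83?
16.83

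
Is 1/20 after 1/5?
Yes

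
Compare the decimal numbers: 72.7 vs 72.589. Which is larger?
72.7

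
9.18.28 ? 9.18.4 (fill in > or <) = >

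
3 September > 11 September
False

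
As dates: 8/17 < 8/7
False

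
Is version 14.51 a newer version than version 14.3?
Yes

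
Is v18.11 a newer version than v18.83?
No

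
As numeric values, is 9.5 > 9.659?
False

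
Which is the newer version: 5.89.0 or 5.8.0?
5.89.0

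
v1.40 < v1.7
False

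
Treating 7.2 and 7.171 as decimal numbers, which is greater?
7.2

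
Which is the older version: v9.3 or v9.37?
v9.3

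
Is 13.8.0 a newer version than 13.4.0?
Yes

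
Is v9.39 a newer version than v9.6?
Yes. Version numbers are compared segment by segment as integers, not as decimals: minor version 39 > 6, so v9.39 > v9.6 (even though the decimal 9.39 < 9.6).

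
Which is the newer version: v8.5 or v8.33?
v8.33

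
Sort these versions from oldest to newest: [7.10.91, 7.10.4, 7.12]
[7.10.4, 7.10.91, 7.12]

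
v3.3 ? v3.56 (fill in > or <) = <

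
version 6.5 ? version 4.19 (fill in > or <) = >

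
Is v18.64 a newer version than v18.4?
Yes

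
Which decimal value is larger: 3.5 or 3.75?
3.75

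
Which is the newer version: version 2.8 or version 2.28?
version 2.28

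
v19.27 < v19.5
False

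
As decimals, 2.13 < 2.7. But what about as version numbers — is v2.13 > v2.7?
True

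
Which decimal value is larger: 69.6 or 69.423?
69.6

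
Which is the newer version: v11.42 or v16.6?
v16.6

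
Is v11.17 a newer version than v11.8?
Yes. Version numbers are compared segment by segment as integers, not as decimals: minor version 17 > 8, so v11.17 > v11.8 (even though the decimal 11.17 < 11.8).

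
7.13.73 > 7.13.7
True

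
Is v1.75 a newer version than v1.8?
Yes. Version numbers are compared segment by segment as integers, not as decimals: minor version 75 > 8, so v1.75 > v1.8 (even though the decimal 1.75 < 1.8).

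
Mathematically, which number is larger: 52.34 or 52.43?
52.43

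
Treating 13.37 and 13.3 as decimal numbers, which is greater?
13.37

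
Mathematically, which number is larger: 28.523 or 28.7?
28.7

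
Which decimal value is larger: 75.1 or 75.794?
75.794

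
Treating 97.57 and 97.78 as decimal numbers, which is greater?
97.78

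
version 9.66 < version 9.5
False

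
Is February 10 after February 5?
Yes. Day 10 comes after day 5 in February — this is a date comparison, not a decimal one (the decimal 2.10 would be smaller than 2.5).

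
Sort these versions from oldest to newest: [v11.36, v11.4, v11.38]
[v11.4, v11.36, v11.38]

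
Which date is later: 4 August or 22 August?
22 August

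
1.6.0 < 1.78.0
True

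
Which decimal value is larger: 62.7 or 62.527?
62.7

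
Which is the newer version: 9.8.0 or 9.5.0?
9.8.0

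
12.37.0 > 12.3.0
True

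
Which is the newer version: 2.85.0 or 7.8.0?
7.8.0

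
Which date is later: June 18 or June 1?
June 18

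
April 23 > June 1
False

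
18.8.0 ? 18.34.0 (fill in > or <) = <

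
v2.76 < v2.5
False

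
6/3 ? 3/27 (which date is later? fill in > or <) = >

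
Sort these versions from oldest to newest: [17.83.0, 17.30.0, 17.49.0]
[17.30.0, 17.49.0, 17.83.0]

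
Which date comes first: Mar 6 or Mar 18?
Mar 6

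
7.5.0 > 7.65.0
False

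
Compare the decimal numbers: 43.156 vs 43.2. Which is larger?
43.2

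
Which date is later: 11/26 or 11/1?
11/26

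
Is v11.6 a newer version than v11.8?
No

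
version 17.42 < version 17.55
True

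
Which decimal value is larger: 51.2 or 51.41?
51.41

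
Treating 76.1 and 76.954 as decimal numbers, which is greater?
76.954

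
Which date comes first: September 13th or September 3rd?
September 3rd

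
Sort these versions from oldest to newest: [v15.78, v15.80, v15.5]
[v15.5, v15.78, v15.80]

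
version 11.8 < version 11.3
False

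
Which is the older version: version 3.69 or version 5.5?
version 3.69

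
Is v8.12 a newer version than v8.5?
Yes. Version numbers are compared segment by segment as integers, not as decimals: minor version 12 > 5, so v8.12 > v8.5 (even though the decimal 8.12 < 8.5).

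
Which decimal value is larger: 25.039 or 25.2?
25.2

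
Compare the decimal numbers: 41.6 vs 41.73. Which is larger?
41.73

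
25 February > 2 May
False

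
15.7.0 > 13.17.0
True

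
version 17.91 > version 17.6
True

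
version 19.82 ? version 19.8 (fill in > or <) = >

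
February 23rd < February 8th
False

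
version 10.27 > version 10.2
True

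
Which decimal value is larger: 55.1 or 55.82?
55.82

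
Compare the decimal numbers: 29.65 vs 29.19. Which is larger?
29.65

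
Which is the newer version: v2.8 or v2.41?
v2.41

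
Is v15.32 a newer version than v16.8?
No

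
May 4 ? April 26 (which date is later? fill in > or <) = >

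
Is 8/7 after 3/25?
Yes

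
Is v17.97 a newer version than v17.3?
Yes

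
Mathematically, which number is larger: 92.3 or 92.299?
92.3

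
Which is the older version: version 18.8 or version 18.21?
version 18.8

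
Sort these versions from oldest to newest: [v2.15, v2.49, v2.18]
[v2.15, v2.18, v2.49]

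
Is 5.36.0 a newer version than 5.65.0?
No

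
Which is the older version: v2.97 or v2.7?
v2.7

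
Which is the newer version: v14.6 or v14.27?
v14.27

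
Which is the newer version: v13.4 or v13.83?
v13.83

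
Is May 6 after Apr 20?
Yes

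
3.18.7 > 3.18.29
False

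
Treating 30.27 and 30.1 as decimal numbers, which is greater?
30.27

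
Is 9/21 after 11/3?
No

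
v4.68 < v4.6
False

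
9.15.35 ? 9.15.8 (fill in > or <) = >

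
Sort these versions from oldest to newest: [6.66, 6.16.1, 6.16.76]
[6.16.1, 6.16.76, 6.66]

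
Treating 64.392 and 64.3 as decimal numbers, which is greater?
64.392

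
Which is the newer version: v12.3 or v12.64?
v12.64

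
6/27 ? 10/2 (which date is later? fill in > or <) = <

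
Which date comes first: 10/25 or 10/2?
10/2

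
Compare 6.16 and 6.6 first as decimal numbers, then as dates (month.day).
As decimals: 6.16 < 6.6. As dates: 6/16 is later than 6/6 (day 16 > day 6).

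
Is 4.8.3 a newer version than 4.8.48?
No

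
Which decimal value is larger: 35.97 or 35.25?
35.97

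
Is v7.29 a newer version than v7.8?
Yes. Version numbers are compared segment by segment as integers, not as decimals: minor version 29 > 8, so v7.29 > v7.8 (even though the decimal 7.29 < 7.8).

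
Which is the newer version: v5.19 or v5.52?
v5.52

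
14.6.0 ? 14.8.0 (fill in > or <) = <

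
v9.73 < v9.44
False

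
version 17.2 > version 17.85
False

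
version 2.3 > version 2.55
False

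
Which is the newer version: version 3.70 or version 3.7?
version 3.70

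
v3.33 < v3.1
False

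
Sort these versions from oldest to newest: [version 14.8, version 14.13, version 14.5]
[version 14.5, version 14.8, version 14.13]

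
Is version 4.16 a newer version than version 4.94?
No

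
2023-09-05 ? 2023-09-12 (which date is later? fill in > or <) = <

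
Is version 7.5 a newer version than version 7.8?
No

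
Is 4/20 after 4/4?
Yes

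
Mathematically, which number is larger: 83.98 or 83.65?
83.98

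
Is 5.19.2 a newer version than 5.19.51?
No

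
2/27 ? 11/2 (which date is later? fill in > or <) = <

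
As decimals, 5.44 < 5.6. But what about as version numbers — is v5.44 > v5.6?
True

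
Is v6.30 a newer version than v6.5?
Yes. Version numbers are compared segment by segment as integers, not as decimals: minor version 30 > 5, so v6.30 > v6.5 (even though the decimal 6.30 < 6.5).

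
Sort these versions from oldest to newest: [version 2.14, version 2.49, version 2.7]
[version 2.7, version 2.14, version 2.49]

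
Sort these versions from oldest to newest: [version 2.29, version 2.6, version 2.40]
[version 2.6, version 2.29, version 2.40]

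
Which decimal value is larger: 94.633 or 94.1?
94.633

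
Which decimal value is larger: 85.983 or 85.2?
85.983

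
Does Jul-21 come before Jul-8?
No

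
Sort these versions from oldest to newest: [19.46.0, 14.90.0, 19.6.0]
[14.90.0, 19.6.0, 19.46.0]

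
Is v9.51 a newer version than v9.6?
Yes. Version numbers are compared segment by segment as integers, not as decimals: minor version 51 > 6, so v9.51 > v9.6 (even though the decimal 9.51 < 9.6).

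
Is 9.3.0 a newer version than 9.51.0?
No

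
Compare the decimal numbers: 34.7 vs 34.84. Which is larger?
34.84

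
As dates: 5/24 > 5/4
True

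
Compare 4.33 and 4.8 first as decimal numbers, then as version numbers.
As decimals: 4.33 < 4.8. As versions: v4.33 > v4.8 (minor version 33 > 8).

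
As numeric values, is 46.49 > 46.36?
True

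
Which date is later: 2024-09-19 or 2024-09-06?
2024-09-19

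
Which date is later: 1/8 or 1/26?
1/26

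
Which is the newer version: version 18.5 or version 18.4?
version 18.5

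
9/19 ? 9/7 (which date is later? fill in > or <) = >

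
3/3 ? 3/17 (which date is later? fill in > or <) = <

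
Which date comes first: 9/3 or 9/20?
9/3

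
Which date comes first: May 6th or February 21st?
February 21st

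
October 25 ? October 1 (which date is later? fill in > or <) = >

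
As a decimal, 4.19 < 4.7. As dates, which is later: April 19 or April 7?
April 19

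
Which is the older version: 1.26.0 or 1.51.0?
1.26.0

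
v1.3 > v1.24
False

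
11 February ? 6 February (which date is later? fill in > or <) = >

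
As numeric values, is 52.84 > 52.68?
True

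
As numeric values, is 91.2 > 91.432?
False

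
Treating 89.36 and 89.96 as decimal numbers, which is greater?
89.96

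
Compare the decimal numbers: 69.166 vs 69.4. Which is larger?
69.4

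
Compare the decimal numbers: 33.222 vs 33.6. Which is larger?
33.6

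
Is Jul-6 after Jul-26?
No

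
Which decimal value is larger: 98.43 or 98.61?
98.61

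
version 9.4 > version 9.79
False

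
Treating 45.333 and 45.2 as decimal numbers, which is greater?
45.333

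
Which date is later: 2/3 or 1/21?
2/3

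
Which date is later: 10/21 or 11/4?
11/4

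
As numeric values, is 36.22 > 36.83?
False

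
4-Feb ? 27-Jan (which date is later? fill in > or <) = >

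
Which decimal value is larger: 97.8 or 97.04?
97.8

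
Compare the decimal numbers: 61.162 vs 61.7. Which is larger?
61.7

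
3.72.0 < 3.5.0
False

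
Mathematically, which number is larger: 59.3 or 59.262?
59.3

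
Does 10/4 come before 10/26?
Yes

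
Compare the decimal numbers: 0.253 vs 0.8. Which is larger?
0.8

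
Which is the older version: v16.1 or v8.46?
v8.46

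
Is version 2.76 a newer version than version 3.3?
No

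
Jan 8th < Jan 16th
True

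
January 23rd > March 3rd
False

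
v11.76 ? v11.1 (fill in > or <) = >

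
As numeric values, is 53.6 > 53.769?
False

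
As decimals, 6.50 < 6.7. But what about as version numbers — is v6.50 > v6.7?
True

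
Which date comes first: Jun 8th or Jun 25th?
Jun 8th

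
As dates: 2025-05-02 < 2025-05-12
True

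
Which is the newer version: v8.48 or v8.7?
v8.48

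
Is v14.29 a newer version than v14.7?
Yes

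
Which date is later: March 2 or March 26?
March 26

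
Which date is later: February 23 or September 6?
September 6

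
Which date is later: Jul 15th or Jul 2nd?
Jul 15th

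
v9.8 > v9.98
False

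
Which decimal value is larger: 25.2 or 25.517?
25.517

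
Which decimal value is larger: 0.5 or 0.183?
0.5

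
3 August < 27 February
False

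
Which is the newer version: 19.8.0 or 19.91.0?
19.91.0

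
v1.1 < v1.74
True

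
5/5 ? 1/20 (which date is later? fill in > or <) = >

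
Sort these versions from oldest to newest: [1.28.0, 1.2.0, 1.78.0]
[1.2.0, 1.28.0, 1.78.0]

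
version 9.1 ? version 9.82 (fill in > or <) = <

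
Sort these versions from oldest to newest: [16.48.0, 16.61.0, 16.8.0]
[16.8.0, 16.48.0, 16.61.0]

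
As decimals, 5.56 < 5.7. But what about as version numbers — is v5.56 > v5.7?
True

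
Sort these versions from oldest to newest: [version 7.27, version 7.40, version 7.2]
[version 7.2, version 7.27, version 7.40]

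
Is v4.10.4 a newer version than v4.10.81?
No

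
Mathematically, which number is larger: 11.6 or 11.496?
11.6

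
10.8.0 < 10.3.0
False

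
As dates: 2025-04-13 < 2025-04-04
False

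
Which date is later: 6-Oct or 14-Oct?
14-Oct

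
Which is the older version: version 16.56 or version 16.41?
version 16.41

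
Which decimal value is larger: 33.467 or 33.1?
33.467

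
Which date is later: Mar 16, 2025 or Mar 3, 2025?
Mar 16, 2025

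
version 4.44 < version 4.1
False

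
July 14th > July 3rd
True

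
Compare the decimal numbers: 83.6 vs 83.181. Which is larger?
83.6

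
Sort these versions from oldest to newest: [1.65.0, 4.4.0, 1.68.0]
[1.65.0, 1.68.0, 4.4.0]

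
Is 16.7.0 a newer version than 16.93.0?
No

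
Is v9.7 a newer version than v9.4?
Yes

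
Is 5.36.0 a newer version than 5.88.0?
No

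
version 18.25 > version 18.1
True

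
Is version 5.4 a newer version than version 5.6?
No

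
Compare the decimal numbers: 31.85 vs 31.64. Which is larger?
31.85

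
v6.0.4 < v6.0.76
True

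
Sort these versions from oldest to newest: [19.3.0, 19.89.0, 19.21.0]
[19.3.0, 19.21.0, 19.89.0]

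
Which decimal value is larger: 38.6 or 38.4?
38.6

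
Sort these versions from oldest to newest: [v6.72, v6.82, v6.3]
[v6.3, v6.72, v6.82]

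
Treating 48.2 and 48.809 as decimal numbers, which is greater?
48.809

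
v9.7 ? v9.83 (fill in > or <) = <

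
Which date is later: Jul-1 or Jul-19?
Jul-19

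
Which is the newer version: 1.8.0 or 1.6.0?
1.8.0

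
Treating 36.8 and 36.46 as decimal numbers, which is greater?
36.8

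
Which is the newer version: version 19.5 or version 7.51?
version 19.5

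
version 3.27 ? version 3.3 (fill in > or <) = >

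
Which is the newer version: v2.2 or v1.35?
v2.2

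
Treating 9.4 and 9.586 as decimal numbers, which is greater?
9.586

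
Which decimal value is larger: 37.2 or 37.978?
37.978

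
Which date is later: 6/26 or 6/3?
6/26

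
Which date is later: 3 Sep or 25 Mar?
3 Sep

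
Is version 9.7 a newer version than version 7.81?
Yes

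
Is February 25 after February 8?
Yes. Day 25 comes after day 8 in February — this is a date comparison, not a decimal one (the decimal 2.25 would be smaller than 2.8).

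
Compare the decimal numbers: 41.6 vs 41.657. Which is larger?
41.657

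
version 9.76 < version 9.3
False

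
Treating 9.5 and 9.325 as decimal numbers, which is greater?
9.5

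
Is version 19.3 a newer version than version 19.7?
No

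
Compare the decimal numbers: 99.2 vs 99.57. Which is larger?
99.57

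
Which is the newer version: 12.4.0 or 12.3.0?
12.4.0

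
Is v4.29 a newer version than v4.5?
Yes. Version numbers are compared segment by segment as integers, not as decimals: minor version 29 > 5, so v4.29 > v4.5 (even though the decimal 4.29 < 4.5).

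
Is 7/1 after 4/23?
Yes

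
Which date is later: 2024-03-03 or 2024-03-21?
2024-03-21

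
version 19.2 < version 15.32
False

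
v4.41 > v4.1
True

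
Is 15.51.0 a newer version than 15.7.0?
Yes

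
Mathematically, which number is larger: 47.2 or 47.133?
47.2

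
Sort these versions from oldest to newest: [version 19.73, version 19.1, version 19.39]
[version 19.1, version 19.39, version 19.73]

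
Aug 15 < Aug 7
False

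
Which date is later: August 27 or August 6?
August 27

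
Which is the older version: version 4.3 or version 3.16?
version 3.16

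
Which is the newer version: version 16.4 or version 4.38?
version 16.4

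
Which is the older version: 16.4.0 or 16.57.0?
16.4.0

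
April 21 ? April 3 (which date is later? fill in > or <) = >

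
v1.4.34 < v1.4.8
False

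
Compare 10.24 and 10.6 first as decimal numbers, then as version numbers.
As decimals: 10.24 < 10.6. As versions: v10.24 > v10.6 (minor version 24 > 6).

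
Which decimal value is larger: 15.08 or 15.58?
15.58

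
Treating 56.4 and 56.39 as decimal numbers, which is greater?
56.4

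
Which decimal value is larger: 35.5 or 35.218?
35.5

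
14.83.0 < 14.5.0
False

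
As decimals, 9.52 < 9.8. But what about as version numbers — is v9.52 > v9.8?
True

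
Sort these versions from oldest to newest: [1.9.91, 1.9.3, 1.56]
[1.9.3, 1.9.91, 1.56]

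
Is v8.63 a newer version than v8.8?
Yes. Version numbers are compared segment by segment as integers, not as decimals: minor version 63 > 8, so v8.63 > v8.8 (even though the decimal 8.63 < 8.8).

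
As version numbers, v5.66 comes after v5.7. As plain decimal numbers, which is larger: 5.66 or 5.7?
5.7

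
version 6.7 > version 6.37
False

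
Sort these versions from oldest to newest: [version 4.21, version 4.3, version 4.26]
[version 4.3, version 4.21, version 4.26]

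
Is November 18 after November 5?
Yes. Day 18 comes after day 5 in November — this is a date comparison, not a decimal one (the decimal 11.18 would be smaller than 11.5).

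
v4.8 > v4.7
True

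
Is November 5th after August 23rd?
Yes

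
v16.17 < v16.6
False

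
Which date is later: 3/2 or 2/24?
3/2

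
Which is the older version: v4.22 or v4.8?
v4.8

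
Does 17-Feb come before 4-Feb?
No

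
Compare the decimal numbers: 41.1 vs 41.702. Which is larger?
41.702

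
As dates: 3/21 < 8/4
True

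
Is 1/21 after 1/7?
Yes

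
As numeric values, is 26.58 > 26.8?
False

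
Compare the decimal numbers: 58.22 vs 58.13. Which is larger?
58.22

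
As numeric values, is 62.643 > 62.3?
True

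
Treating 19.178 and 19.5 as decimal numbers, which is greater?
19.5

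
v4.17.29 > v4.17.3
True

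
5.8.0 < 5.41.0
True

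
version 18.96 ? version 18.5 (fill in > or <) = >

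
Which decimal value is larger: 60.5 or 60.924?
60.924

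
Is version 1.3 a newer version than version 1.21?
No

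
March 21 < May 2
True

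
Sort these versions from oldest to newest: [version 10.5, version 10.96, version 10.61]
[version 10.5, version 10.61, version 10.96]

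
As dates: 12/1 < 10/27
False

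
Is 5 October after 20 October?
No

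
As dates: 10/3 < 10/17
True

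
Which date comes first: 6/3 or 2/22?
2/22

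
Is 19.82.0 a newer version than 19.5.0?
Yes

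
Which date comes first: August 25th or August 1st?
August 1st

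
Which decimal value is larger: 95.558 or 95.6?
95.6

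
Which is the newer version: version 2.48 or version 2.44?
version 2.48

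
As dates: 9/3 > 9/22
False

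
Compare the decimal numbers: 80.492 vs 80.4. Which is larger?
80.492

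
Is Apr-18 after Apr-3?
Yes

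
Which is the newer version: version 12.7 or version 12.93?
version 12.93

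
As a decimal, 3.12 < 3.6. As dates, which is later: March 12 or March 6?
March 12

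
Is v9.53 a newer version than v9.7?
Yes. Version numbers are compared segment by segment as integers, not as decimals: minor version 53 > 7, so v9.53 > v9.7 (even though the decimal 9.53 < 9.7).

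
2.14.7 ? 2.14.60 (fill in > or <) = <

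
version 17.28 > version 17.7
True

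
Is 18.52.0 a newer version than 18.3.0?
Yes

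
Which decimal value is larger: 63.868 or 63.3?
63.868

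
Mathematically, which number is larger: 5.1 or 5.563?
5.563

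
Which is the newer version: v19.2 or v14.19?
v19.2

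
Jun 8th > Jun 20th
False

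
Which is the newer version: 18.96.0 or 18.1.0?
18.96.0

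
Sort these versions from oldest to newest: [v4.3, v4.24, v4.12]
[v4.3, v4.12, v4.24]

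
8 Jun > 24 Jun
False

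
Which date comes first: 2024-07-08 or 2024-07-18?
2024-07-08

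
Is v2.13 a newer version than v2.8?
Yes. Version numbers are compared segment by segment as integers, not as decimals: minor version 13 > 8, so v2.13 > v2.8 (even though the decimal 2.13 < 2.8).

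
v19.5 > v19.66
False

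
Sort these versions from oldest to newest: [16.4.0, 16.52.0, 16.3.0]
[16.3.0, 16.4.0, 16.52.0]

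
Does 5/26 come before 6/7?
Yes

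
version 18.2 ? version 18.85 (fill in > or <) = <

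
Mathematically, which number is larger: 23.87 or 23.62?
23.87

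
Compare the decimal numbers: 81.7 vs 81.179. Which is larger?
81.7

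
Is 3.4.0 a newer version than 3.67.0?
No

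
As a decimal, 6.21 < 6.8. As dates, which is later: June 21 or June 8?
June 21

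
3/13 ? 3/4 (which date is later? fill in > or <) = >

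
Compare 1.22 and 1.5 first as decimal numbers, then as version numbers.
As decimals: 1.22 < 1.5. As versions: v1.22 > v1.5 (minor version 22 > 5).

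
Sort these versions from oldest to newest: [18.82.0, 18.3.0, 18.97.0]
[18.3.0, 18.82.0, 18.97.0]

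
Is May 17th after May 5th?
Yes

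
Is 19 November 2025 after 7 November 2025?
Yes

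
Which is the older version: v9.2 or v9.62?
v9.2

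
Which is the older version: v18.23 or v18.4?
v18.4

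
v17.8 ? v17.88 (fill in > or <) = <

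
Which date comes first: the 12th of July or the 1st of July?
the 1st of July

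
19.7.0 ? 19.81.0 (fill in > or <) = <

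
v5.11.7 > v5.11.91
False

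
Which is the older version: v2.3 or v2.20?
v2.3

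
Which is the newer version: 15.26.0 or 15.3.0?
15.26.0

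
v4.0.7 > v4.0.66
False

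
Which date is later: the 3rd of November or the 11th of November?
the 11th of November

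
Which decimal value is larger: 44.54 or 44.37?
44.54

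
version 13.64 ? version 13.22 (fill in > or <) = >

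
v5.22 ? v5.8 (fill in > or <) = >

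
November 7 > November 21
False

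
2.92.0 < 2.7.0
False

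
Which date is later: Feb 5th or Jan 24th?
Feb 5th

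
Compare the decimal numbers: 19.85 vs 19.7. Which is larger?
19.85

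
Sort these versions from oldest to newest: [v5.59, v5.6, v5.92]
[v5.6, v5.59, v5.92]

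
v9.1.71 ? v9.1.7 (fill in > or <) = >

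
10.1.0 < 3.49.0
False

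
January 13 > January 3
True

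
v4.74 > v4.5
True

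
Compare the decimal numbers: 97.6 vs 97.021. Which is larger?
97.6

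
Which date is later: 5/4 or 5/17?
5/17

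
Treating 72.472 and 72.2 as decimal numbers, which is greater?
72.472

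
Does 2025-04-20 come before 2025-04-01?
No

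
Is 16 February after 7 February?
Yes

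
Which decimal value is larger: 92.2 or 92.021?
92.2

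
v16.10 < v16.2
False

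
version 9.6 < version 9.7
True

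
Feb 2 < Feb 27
True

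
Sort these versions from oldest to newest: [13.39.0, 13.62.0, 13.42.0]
[13.39.0, 13.42.0, 13.62.0]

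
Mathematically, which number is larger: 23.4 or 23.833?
23.833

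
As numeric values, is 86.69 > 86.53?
True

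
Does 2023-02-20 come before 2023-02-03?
No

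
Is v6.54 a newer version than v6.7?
Yes. Version numbers are compared segment by segment as integers, not as decimals: minor version 54 > 7, so v6.54 > v6.7 (even though the decimal 6.54 < 6.7).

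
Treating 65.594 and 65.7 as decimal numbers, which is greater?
65.7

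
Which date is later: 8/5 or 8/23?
8/23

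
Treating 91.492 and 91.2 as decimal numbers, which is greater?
91.492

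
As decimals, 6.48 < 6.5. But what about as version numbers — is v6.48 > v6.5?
True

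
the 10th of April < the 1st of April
False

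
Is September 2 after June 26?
Yes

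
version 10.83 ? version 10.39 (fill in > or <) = >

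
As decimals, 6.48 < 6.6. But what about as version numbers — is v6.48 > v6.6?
True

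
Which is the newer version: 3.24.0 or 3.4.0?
3.24.0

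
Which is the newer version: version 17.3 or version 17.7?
version 17.7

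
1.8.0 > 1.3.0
True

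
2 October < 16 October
True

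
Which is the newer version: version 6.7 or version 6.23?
version 6.23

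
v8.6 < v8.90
True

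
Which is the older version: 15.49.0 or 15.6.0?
15.6.0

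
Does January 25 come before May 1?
Yes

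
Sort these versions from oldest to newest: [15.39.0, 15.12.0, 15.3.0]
[15.3.0, 15.12.0, 15.39.0]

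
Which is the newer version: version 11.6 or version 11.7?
version 11.7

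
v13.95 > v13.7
True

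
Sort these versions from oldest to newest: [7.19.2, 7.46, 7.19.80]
[7.19.2, 7.19.80, 7.46]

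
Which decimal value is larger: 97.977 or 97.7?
97.977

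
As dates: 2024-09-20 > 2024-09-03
True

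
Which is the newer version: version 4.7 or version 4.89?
version 4.89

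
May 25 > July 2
False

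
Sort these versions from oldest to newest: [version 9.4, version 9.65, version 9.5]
[version 9.4, version 9.5, version 9.65]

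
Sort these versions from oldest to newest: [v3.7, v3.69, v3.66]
[v3.7, v3.66, v3.69]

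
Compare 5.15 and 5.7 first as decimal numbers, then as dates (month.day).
As decimals: 5.15 < 5.7. As dates: 5/15 is later than 5/7 (day 15 > day 7).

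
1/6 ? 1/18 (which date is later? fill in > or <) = <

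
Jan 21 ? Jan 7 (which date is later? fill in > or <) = >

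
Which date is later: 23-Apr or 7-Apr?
23-Apr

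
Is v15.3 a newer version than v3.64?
Yes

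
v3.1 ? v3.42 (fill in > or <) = <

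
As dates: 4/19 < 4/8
False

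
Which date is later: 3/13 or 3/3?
3/13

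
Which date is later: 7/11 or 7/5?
7/11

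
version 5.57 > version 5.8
True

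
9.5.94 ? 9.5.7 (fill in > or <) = >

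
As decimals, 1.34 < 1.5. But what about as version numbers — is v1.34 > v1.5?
True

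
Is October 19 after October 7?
Yes. Day 19 comes after day 7 in October — this is a date comparison, not a decimal one (the decimal 10.19 would be smaller than 10.7).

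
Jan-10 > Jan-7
True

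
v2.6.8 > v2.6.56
False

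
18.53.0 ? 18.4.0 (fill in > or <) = >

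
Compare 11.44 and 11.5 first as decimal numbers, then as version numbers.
As decimals: 11.44 < 11.5. As versions: v11.44 > v11.5 (minor version 44 > 5).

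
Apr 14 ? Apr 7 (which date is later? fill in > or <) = >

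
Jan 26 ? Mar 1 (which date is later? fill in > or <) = <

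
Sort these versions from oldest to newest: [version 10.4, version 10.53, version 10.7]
[version 10.4, version 10.7, version 10.53]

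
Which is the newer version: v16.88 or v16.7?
v16.88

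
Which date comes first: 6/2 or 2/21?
2/21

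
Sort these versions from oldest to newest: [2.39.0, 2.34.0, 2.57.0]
[2.34.0, 2.39.0, 2.57.0]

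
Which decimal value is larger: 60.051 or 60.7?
60.7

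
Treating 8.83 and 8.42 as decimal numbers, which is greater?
8.83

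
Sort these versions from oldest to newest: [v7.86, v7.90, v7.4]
[v7.4, v7.86, v7.90]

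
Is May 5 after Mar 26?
Yes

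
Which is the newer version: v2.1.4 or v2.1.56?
v2.1.56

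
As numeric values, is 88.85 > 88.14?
True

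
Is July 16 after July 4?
Yes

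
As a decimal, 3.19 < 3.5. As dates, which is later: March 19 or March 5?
March 19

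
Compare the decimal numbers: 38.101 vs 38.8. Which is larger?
38.8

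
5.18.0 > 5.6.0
True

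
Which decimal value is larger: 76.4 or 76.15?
76.4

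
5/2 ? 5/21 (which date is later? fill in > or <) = <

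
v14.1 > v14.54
False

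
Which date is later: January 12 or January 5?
January 12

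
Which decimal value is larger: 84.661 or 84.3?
84.661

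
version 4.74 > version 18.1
False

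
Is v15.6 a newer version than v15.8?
No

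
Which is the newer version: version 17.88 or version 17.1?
version 17.88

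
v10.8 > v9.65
True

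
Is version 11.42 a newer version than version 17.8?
No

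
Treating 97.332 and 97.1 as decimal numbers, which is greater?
97.332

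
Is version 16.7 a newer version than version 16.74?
No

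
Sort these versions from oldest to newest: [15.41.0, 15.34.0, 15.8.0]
[15.8.0, 15.34.0, 15.41.0]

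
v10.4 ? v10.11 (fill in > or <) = <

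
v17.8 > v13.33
True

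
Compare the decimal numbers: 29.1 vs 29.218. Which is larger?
29.218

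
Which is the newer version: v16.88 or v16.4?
v16.88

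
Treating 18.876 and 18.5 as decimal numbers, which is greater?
18.876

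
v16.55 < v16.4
False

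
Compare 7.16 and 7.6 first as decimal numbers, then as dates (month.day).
As decimals: 7.16 < 7.6. As dates: 7/16 is later than 7/6 (day 16 > day 6).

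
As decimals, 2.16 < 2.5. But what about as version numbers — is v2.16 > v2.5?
True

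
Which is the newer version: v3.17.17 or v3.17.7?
v3.17.17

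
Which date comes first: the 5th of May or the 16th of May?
the 5th of May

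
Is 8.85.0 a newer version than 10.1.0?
No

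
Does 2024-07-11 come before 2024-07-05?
No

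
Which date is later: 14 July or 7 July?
14 July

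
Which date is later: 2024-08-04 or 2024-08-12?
2024-08-12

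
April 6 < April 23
True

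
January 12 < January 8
False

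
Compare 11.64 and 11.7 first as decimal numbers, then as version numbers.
As decimals: 11.64 < 11.7. As versions: v11.64 > v11.7 (minor version 64 > 7).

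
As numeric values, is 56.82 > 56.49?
True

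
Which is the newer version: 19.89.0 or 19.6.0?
19.89.0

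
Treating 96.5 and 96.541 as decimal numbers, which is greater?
96.541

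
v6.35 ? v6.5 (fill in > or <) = >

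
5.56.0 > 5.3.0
True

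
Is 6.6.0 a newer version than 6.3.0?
Yes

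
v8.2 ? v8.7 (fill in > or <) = <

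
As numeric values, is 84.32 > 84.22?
True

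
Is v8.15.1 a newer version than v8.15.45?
No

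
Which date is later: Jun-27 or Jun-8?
Jun-27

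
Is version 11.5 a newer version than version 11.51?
No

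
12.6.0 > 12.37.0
False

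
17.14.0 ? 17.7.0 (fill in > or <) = >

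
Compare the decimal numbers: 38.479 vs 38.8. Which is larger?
38.8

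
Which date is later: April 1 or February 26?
April 1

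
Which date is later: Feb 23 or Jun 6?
Jun 6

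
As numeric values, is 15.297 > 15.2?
True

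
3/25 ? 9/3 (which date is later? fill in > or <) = <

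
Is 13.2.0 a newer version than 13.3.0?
No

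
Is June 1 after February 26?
Yes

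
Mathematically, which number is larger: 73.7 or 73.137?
73.7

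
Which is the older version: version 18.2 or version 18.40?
version 18.2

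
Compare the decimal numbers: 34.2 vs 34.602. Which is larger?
34.602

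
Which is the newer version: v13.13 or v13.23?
v13.23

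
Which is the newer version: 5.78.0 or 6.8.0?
6.8.0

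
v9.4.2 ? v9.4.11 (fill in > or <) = <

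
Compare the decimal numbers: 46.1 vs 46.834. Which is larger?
46.834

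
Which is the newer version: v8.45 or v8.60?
v8.60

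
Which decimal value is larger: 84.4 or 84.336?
84.4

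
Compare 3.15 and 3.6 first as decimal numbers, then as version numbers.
As decimals: 3.15 < 3.6. As versions: v3.15 > v3.6 (minor version 15 > 6).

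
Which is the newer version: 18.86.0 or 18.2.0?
18.86.0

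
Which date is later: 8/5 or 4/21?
8/5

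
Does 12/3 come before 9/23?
No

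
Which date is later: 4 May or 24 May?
24 May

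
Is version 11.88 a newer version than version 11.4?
Yes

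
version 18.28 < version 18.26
False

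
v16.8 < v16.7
False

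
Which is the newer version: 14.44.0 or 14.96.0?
14.96.0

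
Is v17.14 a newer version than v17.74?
No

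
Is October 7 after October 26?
No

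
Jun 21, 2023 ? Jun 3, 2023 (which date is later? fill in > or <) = >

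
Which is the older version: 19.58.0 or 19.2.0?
19.2.0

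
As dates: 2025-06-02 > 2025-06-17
False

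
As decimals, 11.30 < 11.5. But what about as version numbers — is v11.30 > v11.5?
True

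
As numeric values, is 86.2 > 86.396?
False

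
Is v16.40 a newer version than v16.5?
Yes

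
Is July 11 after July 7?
Yes. Day 11 comes after day 7 in July — this is a date comparison, not a decimal one (the decimal 7.11 would be smaller than 7.7).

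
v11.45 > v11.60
False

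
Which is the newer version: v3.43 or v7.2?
v7.2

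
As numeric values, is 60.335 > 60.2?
True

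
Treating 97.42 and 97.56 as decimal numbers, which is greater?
97.56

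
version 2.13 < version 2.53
True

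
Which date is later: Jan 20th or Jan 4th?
Jan 20th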